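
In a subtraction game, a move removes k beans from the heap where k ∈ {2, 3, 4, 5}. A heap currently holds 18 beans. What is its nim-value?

Build the Grundy sequence with g(k) = mex{g(k−s) : s ∈ {2, 3, 4, 5}, s ≤ k}:
k:     0  1  2  3  4  5  6  7  8  9 10 11 12 13 14 15 16 17 18
g(k):  0  0  1  1  2  2  3  0  0  1  1  2  2  3  0  0  1  1  2
So g(18) = 2.

2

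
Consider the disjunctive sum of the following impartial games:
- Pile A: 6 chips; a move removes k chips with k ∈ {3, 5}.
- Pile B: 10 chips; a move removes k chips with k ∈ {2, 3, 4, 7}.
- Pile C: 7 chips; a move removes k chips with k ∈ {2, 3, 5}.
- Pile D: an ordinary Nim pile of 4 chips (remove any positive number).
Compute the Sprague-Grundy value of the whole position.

Build the Grundy sequence for pile A with g(k) = mex{g(k−s) : s ∈ {3, 5}, s ≤ k}:
g(0) = mex{} = 0
g(1) = mex{} = 0
g(2) = mex{} = 0
g(3) = mex{0} = 1
g(4) = mex{0} = 1
g(5) = mex{0} = 1
g(6) = mex{0,1} = 2
So g(6) = 2.
For pile B, compute g(0), g(1), … with moves {2, 3, 4, 7}:
g(0) = mex{} = 0
g(1) = mex{} = 0
g(2) = mex{0} = 1
g(3) = mex{0} = 1
g(4) = mex{0,1} = 2
g(5) = mex{0,1} = 2
g(6) = mex{1,2} = 0
g(7) = mex{0,1,2} = 3
g(8) = mex{0,2} = 1
g(9) = mex{0,1,2,3} = 4
g(10) = mex{0,1,3} = 2
So g(10) = 2.
Grundy values for pile C (subtraction set {2, 3, 5}):
k:     0  1  2  3  4  5  6  7
g(k):  0  0  1  1  2  2  3  0
So g(7) = 0.
Pile D is a plain Nim pile of size 4, so its Grundy value is 4.
The value of a disjunctive sum is the nim-sum of the parts.
Combined value = 2 ⊕ 2 ⊕ 0 ⊕ 4 = 4.

4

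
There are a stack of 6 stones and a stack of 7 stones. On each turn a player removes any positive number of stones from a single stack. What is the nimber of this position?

In binary:
  110  (6)
  111  (7)
  ---
  001  (1)

1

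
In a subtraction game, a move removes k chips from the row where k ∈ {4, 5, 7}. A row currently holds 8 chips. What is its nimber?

Grundy values for subtraction set {4, 5, 7}:
g(0) = mex{} = 0
g(1) = mex{} = 0
g(2) = mex{} = 0
g(3) = mex{} = 0
g(4) = mex{0} = 1
g(5) = mex{0} = 1
g(6) = mex{0} = 1
g(7) = mex{0} = 1
g(8) = mex{0,1} = 2
So g(8) = 2.

2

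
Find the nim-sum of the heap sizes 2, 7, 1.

4

Compute the nim-sum pairwise:
2 ⊕ 7 = 5
5 ⊕ 1 = 4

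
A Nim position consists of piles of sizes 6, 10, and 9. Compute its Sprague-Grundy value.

Nim-sum: 6 ^ 10 ^ 9 = 5.

5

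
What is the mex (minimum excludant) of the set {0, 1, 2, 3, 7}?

4

The values 0, 1, 2, 3 are all present; 4 is the first non-negative integer missing from the set.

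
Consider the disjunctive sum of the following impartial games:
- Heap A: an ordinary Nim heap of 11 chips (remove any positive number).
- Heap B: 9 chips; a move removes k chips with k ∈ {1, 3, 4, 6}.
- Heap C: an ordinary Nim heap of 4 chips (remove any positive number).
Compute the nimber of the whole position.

15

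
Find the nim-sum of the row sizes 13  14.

Nim-sum: 13 ⊕ 14 = 3.

3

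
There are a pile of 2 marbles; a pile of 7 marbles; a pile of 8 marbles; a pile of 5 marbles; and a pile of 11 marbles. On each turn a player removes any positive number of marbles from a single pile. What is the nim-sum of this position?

3

Write each in binary and XOR column by column:
  0010  (2)
  0111  (7)
  1000  (8)
  0101  (5)
  1011  (11)
  ----
  0011  (3)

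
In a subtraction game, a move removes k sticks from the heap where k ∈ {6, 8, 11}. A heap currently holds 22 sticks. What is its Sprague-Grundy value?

0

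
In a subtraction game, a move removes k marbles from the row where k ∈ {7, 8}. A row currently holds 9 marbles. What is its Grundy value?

1

Grundy values for subtraction set {7, 8}:
k:     0  1  2  3  4  5  6  7  8  9
g(k):  0  0  0  0  0  0  0  1  1  1
So g(9) = 1.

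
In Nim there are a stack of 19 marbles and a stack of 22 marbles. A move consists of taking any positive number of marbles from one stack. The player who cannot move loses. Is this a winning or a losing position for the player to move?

Winning position

Nim-sum: 19 ⊕ 22 = 5.
The nim-sum is 5 ≠ 0, so this is an N-position: the player to move can win.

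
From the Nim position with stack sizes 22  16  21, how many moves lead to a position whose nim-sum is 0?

Nim-sum: 22 ^ 16 ^ 21 = 19.
The overall nim-sum is X = 19. A stack of size p has a winning move iff p XOR X < p (reduce it to p XOR X).
  22: 22 XOR 19 = 5 < 22 — winning move (to 5).
  16: 16 XOR 19 = 3 < 16 — winning move (to 3).
  21: 21 XOR 19 = 6 < 21 — winning move (to 6).
That gives 3 winning moves.

3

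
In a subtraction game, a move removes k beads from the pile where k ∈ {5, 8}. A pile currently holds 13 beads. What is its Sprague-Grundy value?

0

Build the Grundy sequence with g(k) = mex{g(k−s) : s ∈ {5, 8}, s ≤ k}:
k:     0  1  2  3  4  5  6  7  8  9 10 11 12 13
g(k):  0  0  0  0  0  1  1  1  1  1  2  2  2  0
So g(13) = 0.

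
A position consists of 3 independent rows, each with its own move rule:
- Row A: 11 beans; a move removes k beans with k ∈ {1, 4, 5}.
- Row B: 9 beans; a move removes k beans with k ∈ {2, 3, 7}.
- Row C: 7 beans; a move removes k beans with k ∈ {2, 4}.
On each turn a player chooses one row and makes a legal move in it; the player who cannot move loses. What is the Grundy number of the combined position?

3

Grundy values for row A (subtraction set {1, 4, 5}):
g(0) = mex{} = 0
g(1) = mex{0} = 1
g(2) = mex{1} = 0
g(3) = mex{0} = 1
g(4) = mex{0,1} = 2
g(5) = mex{0,1,2} = 3
g(6) = mex{0,1,3} = 2
g(7) = mex{0,1,2} = 3
g(8) = mex{1,2,3} = 0
g(9) = mex{0,2,3} = 1
g(10) = mex{1,2,3} = 0
g(11) = mex{0,2,3} = 1
So g(11) = 1.
Grundy values for row B (subtraction set {2, 3, 7}):
g(0) = mex{} = 0
g(1) = mex{} = 0
g(2) = mex{0} = 1
g(3) = mex{0} = 1
g(4) = mex{0,1} = 2
g(5) = mex{1} = 0
g(6) = mex{1,2} = 0
g(7) = mex{0,2} = 1
g(8) = mex{0} = 1
g(9) = mex{0,1} = 2
So g(9) = 2.
For row C, compute g(0), g(1), … with moves {2, 4}:
g(0) = mex{} = 0
g(1) = mex{} = 0
g(2) = mex{0} = 1
g(3) = mex{0} = 1
g(4) = mex{0,1} = 2
g(5) = mex{0,1} = 2
g(6) = mex{1,2} = 0
g(7) = mex{1,2} = 0
So g(7) = 0.
By the Sprague-Grundy theorem, the Grundy value of a sum of independent games is the XOR of the component values.
Combined value = 1 XOR 2 XOR 0 = 3.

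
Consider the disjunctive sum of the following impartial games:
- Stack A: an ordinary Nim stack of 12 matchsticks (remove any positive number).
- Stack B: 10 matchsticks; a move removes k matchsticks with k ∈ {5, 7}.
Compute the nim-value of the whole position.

14

Stack A is a plain Nim stack of size 12, so its Grundy value is 12.
Grundy values for stack B (subtraction set {5, 7}):
k:     0  1  2  3  4  5  6  7  8  9 10
g(k):  0  0  0  0  0  1  1  1  1  1  2
So g(10) = 2.
The value of a disjunctive sum is the nim-sum of the parts.
Combined value = 12 ⊕ 2 = 14.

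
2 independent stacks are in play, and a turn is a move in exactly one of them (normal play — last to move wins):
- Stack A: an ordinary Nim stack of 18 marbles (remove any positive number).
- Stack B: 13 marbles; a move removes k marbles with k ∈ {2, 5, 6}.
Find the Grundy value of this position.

Stack A is a plain Nim stack of size 18, so its Grundy value is 18.
Grundy values for stack B (subtraction set {2, 5, 6}):
g(0) = mex{} = 0
g(1) = mex{} = 0
g(2) = mex{0} = 1
g(3) = mex{0} = 1
g(4) = mex{1} = 0
g(5) = mex{0,1} = 2
g(6) = mex{0} = 1
g(7) = mex{0,1,2} = 3
g(8) = mex{1} = 0
g(9) = mex{0,1,3} = 2
g(10) = mex{0,2} = 1
g(11) = mex{1,2} = 0
g(12) = mex{1,3} = 0
g(13) = mex{0,3} = 1
So g(13) = 1.
By the Sprague-Grundy theorem, the Grundy value of a sum of independent games is the XOR of the component values.
Combined value = 18 ⊕ 1 = 19.

19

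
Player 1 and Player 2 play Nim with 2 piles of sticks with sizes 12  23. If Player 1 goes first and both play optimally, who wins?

Player 1 wins

Write each in binary and XOR column by column:
  01100  (12)
  10111  (23)
  -----
  11011  (27)
The nim-sum is 27 ≠ 0, so this is an N-position: the player to move can win; Player 1 has a winning move.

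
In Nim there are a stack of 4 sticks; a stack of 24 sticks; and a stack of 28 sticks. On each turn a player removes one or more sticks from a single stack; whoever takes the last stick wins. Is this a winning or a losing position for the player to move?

Bitwise XOR of the heap sizes:
  00100  (4)
  11000  (24)
  11100  (28)
  -----
  00000  (0)
The nim-sum is 0, so this is a P-position: the player to move is in a losing position under optimal play.

Losing position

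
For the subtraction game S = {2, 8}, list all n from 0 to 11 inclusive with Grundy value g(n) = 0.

0, 1, 4, 5, 10, 11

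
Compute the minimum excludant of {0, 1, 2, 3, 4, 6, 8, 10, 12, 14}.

The values 0, 1, 2, 3, 4 are all present; 5 is the first non-negative integer missing from the set.

5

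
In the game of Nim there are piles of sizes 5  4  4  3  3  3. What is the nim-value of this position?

Nim-sum: 5 ⊕ 4 ⊕ 4 ⊕ 3 ⊕ 3 ⊕ 3 = 6.

6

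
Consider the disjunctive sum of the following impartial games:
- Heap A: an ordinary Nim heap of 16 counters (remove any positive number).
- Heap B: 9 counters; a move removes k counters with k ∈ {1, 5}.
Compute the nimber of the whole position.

17

Heap A is a plain Nim heap of size 16, so its Grundy value is 16.
Grundy values for heap B (subtraction set {1, 5}):
k:     0  1  2  3  4  5  6  7  8  9
g(k):  0  1  0  1  0  1  0  1  0  1
So g(9) = 1.
By the Sprague-Grundy theorem, the Grundy value of a sum of independent games is the XOR of the component values.
Combined value = 16 XOR 1 = 17.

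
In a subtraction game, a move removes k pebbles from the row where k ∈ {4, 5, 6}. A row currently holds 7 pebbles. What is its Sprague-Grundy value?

1

Build the Grundy sequence with g(k) = mex{g(k−s) : s ∈ {4, 5, 6}, s ≤ k}:
g(0) = mex{} = 0
g(1) = mex{} = 0
g(2) = mex{} = 0
g(3) = mex{} = 0
g(4) = mex{0} = 1
g(5) = mex{0} = 1
g(6) = mex{0} = 1
g(7) = mex{0} = 1
So g(7) = 1.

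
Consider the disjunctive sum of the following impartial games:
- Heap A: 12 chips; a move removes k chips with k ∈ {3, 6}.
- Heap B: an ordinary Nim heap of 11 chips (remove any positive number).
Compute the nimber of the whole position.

10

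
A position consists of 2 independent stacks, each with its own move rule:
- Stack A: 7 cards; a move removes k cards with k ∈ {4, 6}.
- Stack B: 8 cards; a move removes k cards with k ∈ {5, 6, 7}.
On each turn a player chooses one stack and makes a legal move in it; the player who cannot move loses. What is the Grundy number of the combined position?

0

For stack A, compute g(0), g(1), … with moves {4, 6}:
g(0) = mex{} = 0
g(1) = mex{} = 0
g(2) = mex{} = 0
g(3) = mex{} = 0
g(4) = mex{0} = 1
g(5) = mex{0} = 1
g(6) = mex{0} = 1
g(7) = mex{0} = 1
So g(7) = 1.
Grundy values for stack B (subtraction set {5, 6, 7}):
k:     0  1  2  3  4  5  6  7  8
g(k):  0  0  0  0  0  1  1  1  1
So g(8) = 1.
By the Sprague-Grundy theorem, the Grundy value of a sum of independent games is the XOR of the component values.
Combined value = 1 ⊕ 1 = 0.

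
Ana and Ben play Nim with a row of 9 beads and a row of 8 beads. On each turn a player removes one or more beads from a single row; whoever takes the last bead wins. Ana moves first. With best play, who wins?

Ana wins

Compute the nim-sum pairwise:
9 ⊕ 8 = 1
The nim-sum is 1 ≠ 0, so this is an N-position: the player to move can win; Ana has a winning move.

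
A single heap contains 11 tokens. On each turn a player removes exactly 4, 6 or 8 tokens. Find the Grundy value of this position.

Grundy values for subtraction set {4, 6, 8}:
g(0) = mex{} = 0
g(1) = mex{} = 0
g(2) = mex{} = 0
g(3) = mex{} = 0
g(4) = mex{0} = 1
g(5) = mex{0} = 1
g(6) = mex{0} = 1
g(7) = mex{0} = 1
g(8) = mex{0,1} = 2
g(9) = mex{0,1} = 2
g(10) = mex{0,1} = 2
g(11) = mex{0,1} = 2
So g(11) = 2.

2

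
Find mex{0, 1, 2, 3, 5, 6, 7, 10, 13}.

The values 0, 1, 2, 3 are all present; 4 is the first non-negative integer missing from the set.

4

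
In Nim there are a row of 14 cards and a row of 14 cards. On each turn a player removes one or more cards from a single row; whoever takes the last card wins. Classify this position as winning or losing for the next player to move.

In binary:
  1110  (14)
  1110  (14)
  ----
  0000  (0)
The nim-sum is 0, so this is a P-position: the player to move is in a losing position under optimal play.

Losing position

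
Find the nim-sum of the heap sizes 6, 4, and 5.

7

Bitwise XOR of the heap sizes:
  110  (6)
  100  (4)
  101  (5)
  ---
  111  (7)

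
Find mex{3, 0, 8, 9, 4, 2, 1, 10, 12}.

5

The values 0, 1, 2, 3, 4 are all present; 5 is the first non-negative integer missing from the set.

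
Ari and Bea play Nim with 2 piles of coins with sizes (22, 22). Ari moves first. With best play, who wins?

Compute the nim-sum pairwise:
22 ⊕ 22 = 0
The nim-sum is 0, so this is a P-position: the player to move is in a losing position under optimal play; Ari is about to move from it and so loses — Bea wins.

Bea wins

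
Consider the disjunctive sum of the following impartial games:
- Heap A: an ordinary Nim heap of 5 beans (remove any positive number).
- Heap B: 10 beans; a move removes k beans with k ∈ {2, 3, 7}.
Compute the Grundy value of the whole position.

5

Heap A is a plain Nim heap of size 5, so its Grundy value is 5.
Grundy values for heap B (subtraction set {2, 3, 7}):
k:     0  1  2  3  4  5  6  7  8  9 10
g(k):  0  0  1  1  2  0  0  1  1  2  0
So g(10) = 0.
The value of a disjunctive sum is the nim-sum of the parts.
Combined value = 5 ⊕ 0 = 5.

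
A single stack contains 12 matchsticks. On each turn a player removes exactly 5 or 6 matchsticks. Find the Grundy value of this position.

Compute g(0), g(1), … for moves {5, 6}:
g(0) = mex{} = 0
g(1) = mex{} = 0
g(2) = mex{} = 0
g(3) = mex{} = 0
g(4) = mex{} = 0
g(5) = mex{0} = 1
g(6) = mex{0} = 1
g(7) = mex{0} = 1
g(8) = mex{0} = 1
g(9) = mex{0} = 1
g(10) = mex{0,1} = 2
g(11) = mex{1} = 0
g(12) = mex{1} = 0
So g(12) = 0.

0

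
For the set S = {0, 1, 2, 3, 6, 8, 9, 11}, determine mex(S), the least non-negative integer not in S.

4

The values 0, 1, 2, 3 are all present; 4 is the first non-negative integer missing from the set.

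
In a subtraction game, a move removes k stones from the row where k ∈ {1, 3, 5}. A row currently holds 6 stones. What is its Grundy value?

0

Build the Grundy sequence with g(k) = mex{g(k−s) : s ∈ {1, 3, 5}, s ≤ k}:
g(0) = mex{} = 0
g(1) = mex{0} = 1
g(2) = mex{1} = 0
g(3) = mex{0} = 1
g(4) = mex{1} = 0
g(5) = mex{0} = 1
g(6) = mex{1} = 0
So g(6) = 0.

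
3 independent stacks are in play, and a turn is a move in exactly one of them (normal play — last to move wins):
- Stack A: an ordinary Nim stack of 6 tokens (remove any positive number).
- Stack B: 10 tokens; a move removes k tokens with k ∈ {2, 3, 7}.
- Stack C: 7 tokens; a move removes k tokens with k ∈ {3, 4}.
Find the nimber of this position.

6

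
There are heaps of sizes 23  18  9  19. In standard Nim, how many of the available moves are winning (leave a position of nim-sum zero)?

3

Nim-sum: 23 ^ 18 ^ 9 ^ 19 = 31.
The overall nim-sum is X = 31. A heap of size p has a winning move iff p XOR X < p (reduce it to p XOR X).
  23: 23 XOR 31 = 8 < 23 — winning move (to 8).
  18: 18 XOR 31 = 13 < 18 — winning move (to 13).
  9: 9 XOR 31 = 22 ≥ 9 — no move.
  19: 19 XOR 31 = 12 < 19 — winning move (to 12).
That gives 3 winning moves.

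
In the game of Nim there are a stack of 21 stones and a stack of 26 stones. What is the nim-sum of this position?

15

In binary:
  10101  (21)
  11010  (26)
  -----
  01111  (15)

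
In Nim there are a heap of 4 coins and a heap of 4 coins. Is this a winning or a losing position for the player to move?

Losing position

Bitwise XOR of the heap sizes:
  100  (4)
  100  (4)
  ---
  000  (0)
The nim-sum is 0, so this is a P-position: the player to move is in a losing position under optimal play.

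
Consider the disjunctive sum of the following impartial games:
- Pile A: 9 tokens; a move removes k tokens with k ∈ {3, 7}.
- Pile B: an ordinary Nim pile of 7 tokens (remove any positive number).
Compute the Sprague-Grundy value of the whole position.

For pile A, compute g(0), g(1), … with moves {3, 7}:
g(0) = mex{} = 0
g(1) = mex{} = 0
g(2) = mex{} = 0
g(3) = mex{0} = 1
g(4) = mex{0} = 1
g(5) = mex{0} = 1
g(6) = mex{1} = 0
g(7) = mex{0,1} = 2
g(8) = mex{0,1} = 2
g(9) = mex{0} = 1
So g(9) = 1.
Pile B is a plain Nim pile of size 7, so its Grundy value is 7.
By the Sprague-Grundy theorem, the Grundy value of a sum of independent games is the XOR of the component values.
Combined value = 1 ⊕ 7 = 6.

6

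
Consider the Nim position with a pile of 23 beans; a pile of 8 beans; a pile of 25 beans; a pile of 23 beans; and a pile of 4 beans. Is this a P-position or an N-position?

N-position

Compute the nim-sum pairwise:
23 XOR 8 = 31
31 XOR 25 = 6
6 XOR 23 = 17
17 XOR 4 = 21
The nim-sum is 21 ≠ 0, so this is an N-position: the player to move can win.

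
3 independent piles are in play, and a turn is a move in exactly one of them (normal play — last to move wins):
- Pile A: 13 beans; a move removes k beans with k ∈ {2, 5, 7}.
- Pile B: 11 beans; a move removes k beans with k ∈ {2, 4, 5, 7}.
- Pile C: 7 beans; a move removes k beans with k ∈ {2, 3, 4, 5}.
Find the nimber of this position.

1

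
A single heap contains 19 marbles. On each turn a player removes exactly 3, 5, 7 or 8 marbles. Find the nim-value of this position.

2

Compute g(0), g(1), … for moves {3, 5, 7, 8}:
k:     0  1  2  3  4  5  6  7  8  9 10 11 12 13 14 15 16 17 18 19
g(k):  0  0  0  1  1  1  2  2  2  3  3  0  0  0  1  1  1  2  2  2
So g(19) = 2.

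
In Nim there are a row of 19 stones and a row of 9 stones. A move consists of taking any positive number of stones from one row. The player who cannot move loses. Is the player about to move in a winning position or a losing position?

Winning position

Nim-sum: 19 ⊕ 9 = 26.
The nim-sum is 26 ≠ 0, so this is an N-position: the player to move can win.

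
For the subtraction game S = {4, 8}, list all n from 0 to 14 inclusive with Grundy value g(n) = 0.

Build the Grundy sequence with g(k) = mex{g(k−s) : s ∈ {4, 8}, s ≤ k}:
g(0) = mex{} = 0
g(1) = mex{} = 0
g(2) = mex{} = 0
g(3) = mex{} = 0
g(4) = mex{0} = 1
g(5) = mex{0} = 1
g(6) = mex{0} = 1
g(7) = mex{0} = 1
g(8) = mex{0,1} = 2
g(9) = mex{0,1} = 2
g(10) = mex{0,1} = 2
g(11) = mex{0,1} = 2
g(12) = mex{1,2} = 0
g(13) = mex{1,2} = 0
g(14) = mex{1,2} = 0
The P-positions (g = 0) in 0..14 are 0, 1, 2, 3, 12, 13, 14.

0, 1, 2, 3, 12, 13, 14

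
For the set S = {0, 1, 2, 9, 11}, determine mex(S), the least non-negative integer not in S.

The values 0, 1, 2 are all present; 3 is the first non-negative integer missing from the set.

3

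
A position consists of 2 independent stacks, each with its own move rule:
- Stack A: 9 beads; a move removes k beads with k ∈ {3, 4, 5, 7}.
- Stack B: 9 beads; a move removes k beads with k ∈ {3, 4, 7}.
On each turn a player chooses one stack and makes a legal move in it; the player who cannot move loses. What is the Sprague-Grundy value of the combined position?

0

Grundy values for stack A (subtraction set {3, 4, 5, 7}):
k:     0  1  2  3  4  5  6  7  8  9
g(k):  0  0  0  1  1  1  2  2  2  3
So g(9) = 3.
For stack B, compute g(0), g(1), … with moves {3, 4, 7}:
k:     0  1  2  3  4  5  6  7  8  9
g(k):  0  0  0  1  1  1  2  2  2  3
So g(9) = 3.
By the Sprague-Grundy theorem, the Grundy value of a sum of independent games is the XOR of the component values.
Combined value = 3 XOR 3 = 0.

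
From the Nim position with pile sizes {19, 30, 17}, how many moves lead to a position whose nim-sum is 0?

Nim-sum: 19 ^ 30 ^ 17 = 28.
The overall nim-sum is X = 28. A pile of size p has a winning move iff p XOR X < p (reduce it to p XOR X).
  19: 19 XOR 28 = 15 < 19 — winning move (to 15).
  30: 30 XOR 28 = 2 < 30 — winning move (to 2).
  17: 17 XOR 28 = 13 < 17 — winning move (to 13).
That gives 3 winning moves.

3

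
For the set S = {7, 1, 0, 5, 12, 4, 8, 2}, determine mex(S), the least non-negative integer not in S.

3

The values 0, 1, 2 are all present; 3 is the first non-negative integer missing from the set.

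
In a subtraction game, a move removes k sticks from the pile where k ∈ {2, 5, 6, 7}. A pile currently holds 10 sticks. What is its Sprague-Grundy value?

Build the Grundy sequence with g(k) = mex{g(k−s) : s ∈ {2, 5, 6, 7}, s ≤ k}:
g(0) = mex{} = 0
g(1) = mex{} = 0
g(2) = mex{0} = 1
g(3) = mex{0} = 1
g(4) = mex{1} = 0
g(5) = mex{0,1} = 2
g(6) = mex{0} = 1
g(7) = mex{0,1,2} = 3
g(8) = mex{0,1} = 2
g(9) = mex{0,1,3} = 2
g(10) = mex{0,1,2} = 3
So g(10) = 3.

3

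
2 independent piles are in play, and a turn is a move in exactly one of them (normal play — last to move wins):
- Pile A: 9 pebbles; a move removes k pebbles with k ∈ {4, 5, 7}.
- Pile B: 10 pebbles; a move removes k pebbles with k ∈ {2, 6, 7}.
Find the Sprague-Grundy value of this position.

1

For pile A, compute g(0), g(1), … with moves {4, 5, 7}:
k:     0  1  2  3  4  5  6  7  8  9
g(k):  0  0  0  0  1  1  1  1  2  2
So g(9) = 2.
Grundy values for pile B (subtraction set {2, 6, 7}):
g(0) = mex{} = 0
g(1) = mex{} = 0
g(2) = mex{0} = 1
g(3) = mex{0} = 1
g(4) = mex{1} = 0
g(5) = mex{1} = 0
g(6) = mex{0} = 1
g(7) = mex{0} = 1
g(8) = mex{0,1} = 2
g(9) = mex{1} = 0
g(10) = mex{0,1,2} = 3
So g(10) = 3.
By the Sprague-Grundy theorem, the Grundy value of a sum of independent games is the XOR of the component values.
Combined value = 2 XOR 3 = 1.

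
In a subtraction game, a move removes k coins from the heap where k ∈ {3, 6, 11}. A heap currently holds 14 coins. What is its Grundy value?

0

Build the Grundy sequence with g(k) = mex{g(k−s) : s ∈ {3, 6, 11}, s ≤ k}:
g(0) = mex{} = 0
g(1) = mex{} = 0
g(2) = mex{} = 0
g(3) = mex{0} = 1
g(4) = mex{0} = 1
g(5) = mex{0} = 1
g(6) = mex{0,1} = 2
g(7) = mex{0,1} = 2
g(8) = mex{0,1} = 2
g(9) = mex{1,2} = 0
g(10) = mex{1,2} = 0
g(11) = mex{0,1,2} = 3
g(12) = mex{0,2} = 1
g(13) = mex{0,2} = 1
g(14) = mex{1,2,3} = 0
So g(14) = 0.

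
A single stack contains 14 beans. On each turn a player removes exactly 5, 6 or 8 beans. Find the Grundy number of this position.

Build the Grundy sequence with g(k) = mex{g(k−s) : s ∈ {5, 6, 8}, s ≤ k}:
g(0) = mex{} = 0
g(1) = mex{} = 0
g(2) = mex{} = 0
g(3) = mex{} = 0
g(4) = mex{} = 0
g(5) = mex{0} = 1
g(6) = mex{0} = 1
g(7) = mex{0} = 1
g(8) = mex{0} = 1
g(9) = mex{0} = 1
g(10) = mex{0,1} = 2
g(11) = mex{0,1} = 2
g(12) = mex{0,1} = 2
g(13) = mex{1} = 0
g(14) = mex{1} = 0
So g(14) = 0.

0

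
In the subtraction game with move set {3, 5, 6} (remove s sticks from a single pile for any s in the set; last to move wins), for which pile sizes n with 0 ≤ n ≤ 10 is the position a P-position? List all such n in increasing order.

Build the Grundy sequence with g(k) = mex{g(k−s) : s ∈ {3, 5, 6}, s ≤ k}:
k:     0  1  2  3  4  5  6  7  8  9 10
g(k):  0  0  0  1  1  1  2  2  2  0  0
The P-positions (g = 0) in 0..10 are 0, 1, 2, 9, 10.

0, 1, 2, 9, 10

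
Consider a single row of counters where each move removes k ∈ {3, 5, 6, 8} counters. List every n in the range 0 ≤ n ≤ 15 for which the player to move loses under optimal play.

Compute g(0), g(1), … for moves {3, 5, 6, 8}:
k:     0  1  2  3  4  5  6  7  8  9 10 11 12 13 14 15
g(k):  0  0  0  1  1  1  2  2  2  3  3  0  0  0  1  1
The P-positions (g = 0) in 0..15 are 0, 1, 2, 11, 12, 13.

0, 1, 2, 11, 12, 13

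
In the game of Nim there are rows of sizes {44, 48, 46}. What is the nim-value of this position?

50

Compute the nim-sum pairwise:
44 ^ 48 = 28
28 ^ 46 = 50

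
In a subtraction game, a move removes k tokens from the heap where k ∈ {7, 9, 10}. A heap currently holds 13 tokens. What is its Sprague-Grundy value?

Build the Grundy sequence with g(k) = mex{g(k−s) : s ∈ {7, 9, 10}, s ≤ k}:
g(0) = mex{} = 0
g(1) = mex{} = 0
g(2) = mex{} = 0
g(3) = mex{} = 0
g(4) = mex{} = 0
g(5) = mex{} = 0
g(6) = mex{} = 0
g(7) = mex{0} = 1
g(8) = mex{0} = 1
g(9) = mex{0} = 1
g(10) = mex{0} = 1
g(11) = mex{0} = 1
g(12) = mex{0} = 1
g(13) = mex{0} = 1
So g(13) = 1.

1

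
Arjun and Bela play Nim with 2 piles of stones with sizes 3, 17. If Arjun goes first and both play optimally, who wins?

Nim-sum: 3 ⊕ 17 = 18.
The nim-sum is 18 ≠ 0, so this is an N-position: the player to move can win; Arjun has a winning move.

Arjun wins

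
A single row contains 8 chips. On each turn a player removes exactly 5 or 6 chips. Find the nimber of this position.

Compute g(0), g(1), … for moves {5, 6}:
g(0) = mex{} = 0
g(1) = mex{} = 0
g(2) = mex{} = 0
g(3) = mex{} = 0
g(4) = mex{} = 0
g(5) = mex{0} = 1
g(6) = mex{0} = 1
g(7) = mex{0} = 1
g(8) = mex{0} = 1
So g(8) = 1.

1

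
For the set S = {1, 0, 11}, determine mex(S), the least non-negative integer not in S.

2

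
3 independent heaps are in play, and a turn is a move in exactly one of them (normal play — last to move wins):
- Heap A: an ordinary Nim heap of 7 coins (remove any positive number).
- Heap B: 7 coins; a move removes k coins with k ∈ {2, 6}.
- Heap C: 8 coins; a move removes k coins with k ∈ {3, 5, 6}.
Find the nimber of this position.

4

Heap A is a plain Nim heap of size 7, so its Grundy value is 7.
Build the Grundy sequence for heap B with g(k) = mex{g(k−s) : s ∈ {2, 6}, s ≤ k}:
g(0) = mex{} = 0
g(1) = mex{} = 0
g(2) = mex{0} = 1
g(3) = mex{0} = 1
g(4) = mex{1} = 0
g(5) = mex{1} = 0
g(6) = mex{0} = 1
g(7) = mex{0} = 1
So g(7) = 1.
Grundy values for heap C (subtraction set {3, 5, 6}):
g(0) = mex{} = 0
g(1) = mex{} = 0
g(2) = mex{} = 0
g(3) = mex{0} = 1
g(4) = mex{0} = 1
g(5) = mex{0} = 1
g(6) = mex{0,1} = 2
g(7) = mex{0,1} = 2
g(8) = mex{0,1} = 2
So g(8) = 2.
The value of a disjunctive sum is the nim-sum of the parts.
Combined value = 7 ⊕ 1 ⊕ 2 = 4.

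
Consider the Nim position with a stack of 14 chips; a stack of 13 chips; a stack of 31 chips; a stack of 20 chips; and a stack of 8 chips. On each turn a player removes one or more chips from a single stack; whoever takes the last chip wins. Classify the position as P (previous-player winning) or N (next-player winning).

P-position

Write each in binary and XOR column by column:
  01110  (14)
  01101  (13)
  11111  (31)
  10100  (20)
  01000  (8)
  -----
  00000  (0)
The nim-sum is 0, so this is a P-position: the player to move is in a losing position under optimal play.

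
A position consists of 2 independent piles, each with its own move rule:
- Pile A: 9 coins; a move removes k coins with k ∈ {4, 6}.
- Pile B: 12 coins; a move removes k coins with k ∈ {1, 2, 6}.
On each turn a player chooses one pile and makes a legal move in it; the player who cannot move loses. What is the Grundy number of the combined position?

0

Build the Grundy sequence for pile A with g(k) = mex{g(k−s) : s ∈ {4, 6}, s ≤ k}:
g(0) = mex{} = 0
g(1) = mex{} = 0
g(2) = mex{} = 0
g(3) = mex{} = 0
g(4) = mex{0} = 1
g(5) = mex{0} = 1
g(6) = mex{0} = 1
g(7) = mex{0} = 1
g(8) = mex{0,1} = 2
g(9) = mex{0,1} = 2
So g(9) = 2.
Grundy values for pile B (subtraction set {1, 2, 6}):
k:     0  1  2  3  4  5  6  7  8  9 10 11 12
g(k):  0  1  2  0  1  2  3  0  1  2  0  1  2
So g(12) = 2.
By the Sprague-Grundy theorem, the Grundy value of a sum of independent games is the XOR of the component values.
Combined value = 2 ⊕ 2 = 0.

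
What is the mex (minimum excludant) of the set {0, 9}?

0 is in the set but 1 is not, so the mex is 1.

1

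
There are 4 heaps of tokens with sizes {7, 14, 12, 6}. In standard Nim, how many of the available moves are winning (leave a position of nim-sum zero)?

Bitwise XOR of the heap sizes:
  0111  (7)
  1110  (14)
  1100  (12)
  0110  (6)
  ----
  0011  (3)
The overall nim-sum is X = 3. A heap of size p has a winning move iff p XOR X < p (reduce it to p XOR X).
  7: 7 XOR 3 = 4 < 7 — winning move (to 4).
  14: 14 XOR 3 = 13 < 14 — winning move (to 13).
  12: 12 XOR 3 = 15 ≥ 12 — no move.
  6: 6 XOR 3 = 5 < 6 — winning move (to 5).
That gives 3 winning moves.

3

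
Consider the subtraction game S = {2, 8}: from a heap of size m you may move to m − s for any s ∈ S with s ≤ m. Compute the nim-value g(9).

2

Compute g(0), g(1), … for moves {2, 8}:
g(0) = mex{} = 0
g(1) = mex{} = 0
g(2) = mex{0} = 1
g(3) = mex{0} = 1
g(4) = mex{1} = 0
g(5) = mex{1} = 0
g(6) = mex{0} = 1
g(7) = mex{0} = 1
g(8) = mex{0,1} = 2
g(9) = mex{0,1} = 2
So g(9) = 2.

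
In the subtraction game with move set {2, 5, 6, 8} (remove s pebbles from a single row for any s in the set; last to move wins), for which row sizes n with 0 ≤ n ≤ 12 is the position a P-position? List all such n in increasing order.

0, 1, 4, 11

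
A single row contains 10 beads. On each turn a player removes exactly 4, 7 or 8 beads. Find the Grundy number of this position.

2

Grundy values for subtraction set {4, 7, 8}:
g(0) = mex{} = 0
g(1) = mex{} = 0
g(2) = mex{} = 0
g(3) = mex{} = 0
g(4) = mex{0} = 1
g(5) = mex{0} = 1
g(6) = mex{0} = 1
g(7) = mex{0} = 1
g(8) = mex{0,1} = 2
g(9) = mex{0,1} = 2
g(10) = mex{0,1} = 2
So g(10) = 2.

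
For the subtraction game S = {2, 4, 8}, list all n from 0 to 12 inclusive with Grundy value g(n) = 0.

0, 1, 6, 7, 12

Grundy values for subtraction set {2, 4, 8}:
k:     0  1  2  3  4  5  6  7  8  9 10 11 12
g(k):  0  0  1  1  2  2  0  0  1  1  2  2  0
The P-positions (g = 0) in 0..12 are 0, 1, 6, 7, 12.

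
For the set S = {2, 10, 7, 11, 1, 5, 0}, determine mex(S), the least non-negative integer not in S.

The values 0, 1, 2 are all present; 3 is the first non-negative integer missing from the set.

3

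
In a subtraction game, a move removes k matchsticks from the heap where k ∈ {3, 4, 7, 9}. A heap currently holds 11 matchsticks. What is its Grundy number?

3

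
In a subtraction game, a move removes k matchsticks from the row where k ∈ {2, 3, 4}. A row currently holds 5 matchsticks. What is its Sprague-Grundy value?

2

Compute g(0), g(1), … for moves {2, 3, 4}:
g(0) = mex{} = 0
g(1) = mex{} = 0
g(2) = mex{0} = 1
g(3) = mex{0} = 1
g(4) = mex{0,1} = 2
g(5) = mex{0,1} = 2
So g(5) = 2.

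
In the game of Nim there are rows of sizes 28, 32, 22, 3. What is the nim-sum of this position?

41

Nim-sum: 28 ⊕ 32 ⊕ 22 ⊕ 3 = 41.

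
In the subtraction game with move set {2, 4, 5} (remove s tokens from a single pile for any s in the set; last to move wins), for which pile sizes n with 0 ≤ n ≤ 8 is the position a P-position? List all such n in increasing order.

0, 1, 7, 8

Grundy values for subtraction set {2, 4, 5}:
g(0) = mex{} = 0
g(1) = mex{} = 0
g(2) = mex{0} = 1
g(3) = mex{0} = 1
g(4) = mex{0,1} = 2
g(5) = mex{0,1} = 2
g(6) = mex{0,1,2} = 3
g(7) = mex{1,2} = 0
g(8) = mex{1,2,3} = 0
The P-positions (g = 0) in 0..8 are 0, 1, 7, 8.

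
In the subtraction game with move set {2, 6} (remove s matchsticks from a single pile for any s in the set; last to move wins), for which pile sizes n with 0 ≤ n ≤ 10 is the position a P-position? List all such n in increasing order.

Grundy values for subtraction set {2, 6}:
k:     0  1  2  3  4  5  6  7  8  9 10
g(k):  0  0  1  1  0  0  1  1  0  0  1
The P-positions (g = 0) in 0..10 are 0, 1, 4, 5, 8, 9.

0, 1, 4, 5, 8, 9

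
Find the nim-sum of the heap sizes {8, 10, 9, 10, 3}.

2

Write each in binary and XOR column by column:
  1000  (8)
  1010  (10)
  1001  (9)
  1010  (10)
  0011  (3)
  ----
  0010  (2)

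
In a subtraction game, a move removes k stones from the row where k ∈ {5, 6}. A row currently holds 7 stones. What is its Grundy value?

Grundy values for subtraction set {5, 6}:
g(0) = mex{} = 0
g(1) = mex{} = 0
g(2) = mex{} = 0
g(3) = mex{} = 0
g(4) = mex{} = 0
g(5) = mex{0} = 1
g(6) = mex{0} = 1
g(7) = mex{0} = 1
So g(7) = 1.

1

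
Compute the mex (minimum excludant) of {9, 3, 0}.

0 is in the set but 1 is not, so the mex is 1.

1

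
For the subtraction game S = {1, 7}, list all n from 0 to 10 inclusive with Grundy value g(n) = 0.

Compute g(0), g(1), … for moves {1, 7}:
g(0) = mex{} = 0
g(1) = mex{0} = 1
g(2) = mex{1} = 0
g(3) = mex{0} = 1
g(4) = mex{1} = 0
g(5) = mex{0} = 1
g(6) = mex{1} = 0
g(7) = mex{0} = 1
g(8) = mex{1} = 0
g(9) = mex{0} = 1
g(10) = mex{1} = 0
The P-positions (g = 0) in 0..10 are 0, 2, 4, 6, 8, 10.

0, 2, 4, 6, 8, 10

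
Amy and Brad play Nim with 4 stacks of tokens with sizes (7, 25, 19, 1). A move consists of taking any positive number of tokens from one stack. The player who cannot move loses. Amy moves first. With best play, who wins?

Compute the nim-sum pairwise:
7 ⊕ 25 = 30
30 ⊕ 19 = 13
13 ⊕ 1 = 12
The nim-sum is 12 ≠ 0, so this is an N-position: the player to move can win; Amy has a winning move.

Amy wins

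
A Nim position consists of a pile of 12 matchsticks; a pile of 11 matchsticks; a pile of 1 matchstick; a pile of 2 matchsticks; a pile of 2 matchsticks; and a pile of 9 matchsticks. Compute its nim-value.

15

In binary:
  1100  (12)
  1011  (11)
  0001  (1)
  0010  (2)
  0010  (2)
  1001  (9)
  ----
  1111  (15)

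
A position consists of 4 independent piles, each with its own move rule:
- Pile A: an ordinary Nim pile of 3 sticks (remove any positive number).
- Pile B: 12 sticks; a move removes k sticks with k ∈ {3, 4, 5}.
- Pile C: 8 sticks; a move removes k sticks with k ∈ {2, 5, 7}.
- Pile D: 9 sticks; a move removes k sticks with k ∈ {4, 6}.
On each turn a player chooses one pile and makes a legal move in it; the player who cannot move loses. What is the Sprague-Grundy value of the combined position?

2

Pile A is a plain Nim pile of size 3, so its Grundy value is 3.
Grundy values for pile B (subtraction set {3, 4, 5}):
k:     0  1  2  3  4  5  6  7  8  9 10 11 12
g(k):  0  0  0  1  1  1  2  2  0  0  0  1  1
So g(12) = 1.
Grundy values for pile C (subtraction set {2, 5, 7}):
g(0) = mex{} = 0
g(1) = mex{} = 0
g(2) = mex{0} = 1
g(3) = mex{0} = 1
g(4) = mex{1} = 0
g(5) = mex{0,1} = 2
g(6) = mex{0} = 1
g(7) = mex{0,1,2} = 3
g(8) = mex{0,1} = 2
So g(8) = 2.
For pile D, compute g(0), g(1), … with moves {4, 6}:
k:     0  1  2  3  4  5  6  7  8  9
g(k):  0  0  0  0  1  1  1  1  2  2
So g(9) = 2.
The value of a disjunctive sum is the nim-sum of the parts.
Combined value = 3 ⊕ 1 ⊕ 2 ⊕ 2 = 2.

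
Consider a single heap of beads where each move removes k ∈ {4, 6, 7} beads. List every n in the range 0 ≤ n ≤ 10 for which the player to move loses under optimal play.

0, 1, 2, 3

Grundy values for subtraction set {4, 6, 7}:
g(0) = mex{} = 0
g(1) = mex{} = 0
g(2) = mex{} = 0
g(3) = mex{} = 0
g(4) = mex{0} = 1
g(5) = mex{0} = 1
g(6) = mex{0} = 1
g(7) = mex{0} = 1
g(8) = mex{0,1} = 2
g(9) = mex{0,1} = 2
g(10) = mex{0,1} = 2
The P-positions (g = 0) in 0..10 are 0, 1, 2, 3.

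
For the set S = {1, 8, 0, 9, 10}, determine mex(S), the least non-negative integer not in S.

2

The values 0, 1 are all present; 2 is the first non-negative integer missing from the set.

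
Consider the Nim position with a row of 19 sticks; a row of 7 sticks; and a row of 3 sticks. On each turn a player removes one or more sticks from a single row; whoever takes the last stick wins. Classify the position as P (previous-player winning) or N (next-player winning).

N-position

Compute the nim-sum pairwise:
19 ⊕ 7 = 20
20 ⊕ 3 = 23
The nim-sum is 23 ≠ 0, so this is an N-position: the player to move can win.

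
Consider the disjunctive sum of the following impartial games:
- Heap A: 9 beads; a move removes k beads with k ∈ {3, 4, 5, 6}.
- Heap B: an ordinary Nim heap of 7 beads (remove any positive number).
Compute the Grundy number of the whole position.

7

Build the Grundy sequence for heap A with g(k) = mex{g(k−s) : s ∈ {3, 4, 5, 6}, s ≤ k}:
g(0) = mex{} = 0
g(1) = mex{} = 0
g(2) = mex{} = 0
g(3) = mex{0} = 1
g(4) = mex{0} = 1
g(5) = mex{0} = 1
g(6) = mex{0,1} = 2
g(7) = mex{0,1} = 2
g(8) = mex{0,1} = 2
g(9) = mex{1,2} = 0
So g(9) = 0.
Heap B is a plain Nim heap of size 7, so its Grundy value is 7.
By the Sprague-Grundy theorem, the Grundy value of a sum of independent games is the XOR of the component values.
Combined value = 0 ⊕ 7 = 7.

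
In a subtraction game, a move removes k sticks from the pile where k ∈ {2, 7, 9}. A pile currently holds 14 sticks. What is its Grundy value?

3

Build the Grundy sequence with g(k) = mex{g(k−s) : s ∈ {2, 7, 9}, s ≤ k}:
k:     0  1  2  3  4  5  6  7  8  9 10 11 12 13 14
g(k):  0  0  1  1  0  0  1  1  2  2  3  3  2  2  3
So g(14) = 3.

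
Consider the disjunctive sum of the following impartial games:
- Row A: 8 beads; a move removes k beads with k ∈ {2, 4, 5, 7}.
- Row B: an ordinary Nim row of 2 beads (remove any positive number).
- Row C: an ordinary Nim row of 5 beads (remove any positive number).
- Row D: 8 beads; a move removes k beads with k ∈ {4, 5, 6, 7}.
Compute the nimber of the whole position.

1

Build the Grundy sequence for row A with g(k) = mex{g(k−s) : s ∈ {2, 4, 5, 7}, s ≤ k}:
k:     0  1  2  3  4  5  6  7  8
g(k):  0  0  1  1  2  2  3  3  4
So g(8) = 4.
Row B is a plain Nim row of size 2, so its Grundy value is 2.
Row C is a plain Nim row of size 5, so its Grundy value is 5.
Grundy values for row D (subtraction set {4, 5, 6, 7}):
g(0) = mex{} = 0
g(1) = mex{} = 0
g(2) = mex{} = 0
g(3) = mex{} = 0
g(4) = mex{0} = 1
g(5) = mex{0} = 1
g(6) = mex{0} = 1
g(7) = mex{0} = 1
g(8) = mex{0,1} = 2
So g(8) = 2.
By the Sprague-Grundy theorem, the Grundy value of a sum of independent games is the XOR of the component values.
Combined value = 4 ⊕ 2 ⊕ 5 ⊕ 2 = 1.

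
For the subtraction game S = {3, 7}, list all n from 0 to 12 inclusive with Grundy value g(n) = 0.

0, 1, 2, 6, 10, 11, 12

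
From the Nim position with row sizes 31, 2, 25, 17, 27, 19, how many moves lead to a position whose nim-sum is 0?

5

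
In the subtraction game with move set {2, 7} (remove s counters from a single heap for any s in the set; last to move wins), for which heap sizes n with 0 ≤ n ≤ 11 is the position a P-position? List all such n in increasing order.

0, 1, 4, 5, 9, 10

Grundy values for subtraction set {2, 7}:
k:     0  1  2  3  4  5  6  7  8  9 10 11
g(k):  0  0  1  1  0  0  1  1  2  0  0  1
The P-positions (g = 0) in 0..11 are 0, 1, 4, 5, 9, 10.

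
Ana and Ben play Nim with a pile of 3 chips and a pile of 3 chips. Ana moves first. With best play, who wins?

Ben wins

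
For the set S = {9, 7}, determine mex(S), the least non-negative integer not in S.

0 is not in the set, so the mex is 0.

0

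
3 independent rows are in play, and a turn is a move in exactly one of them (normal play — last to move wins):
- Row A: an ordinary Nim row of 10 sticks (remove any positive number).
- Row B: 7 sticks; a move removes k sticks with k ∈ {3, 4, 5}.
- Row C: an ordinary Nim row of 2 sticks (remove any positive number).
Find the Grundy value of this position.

10

Row A is a plain Nim row of size 10, so its Grundy value is 10.
Grundy values for row B (subtraction set {3, 4, 5}):
k:     0  1  2  3  4  5  6  7
g(k):  0  0  0  1  1  1  2  2
So g(7) = 2.
Row C is a plain Nim row of size 2, so its Grundy value is 2.
The value of a disjunctive sum is the nim-sum of the parts.
Combined value = 10 ⊕ 2 ⊕ 2 = 10.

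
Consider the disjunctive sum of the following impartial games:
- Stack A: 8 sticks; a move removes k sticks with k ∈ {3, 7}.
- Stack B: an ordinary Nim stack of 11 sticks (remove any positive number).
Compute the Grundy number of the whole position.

For stack A, compute g(0), g(1), … with moves {3, 7}:
k:     0  1  2  3  4  5  6  7  8
g(k):  0  0  0  1  1  1  0  2  2
So g(8) = 2.
Stack B is a plain Nim stack of size 11, so its Grundy value is 11.
The value of a disjunctive sum is the nim-sum of the parts.
Combined value = 2 XOR 11 = 9.

9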